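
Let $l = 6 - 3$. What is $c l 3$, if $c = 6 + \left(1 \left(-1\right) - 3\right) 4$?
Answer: $-90$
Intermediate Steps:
$c = -10$ ($c = 6 + \left(-1 - 3\right) 4 = 6 - 16 = -10$)
$l = 3$
$c l 3 = \left(-10\right) 3 \cdot 3 = \left(-30\right) 3 = -90$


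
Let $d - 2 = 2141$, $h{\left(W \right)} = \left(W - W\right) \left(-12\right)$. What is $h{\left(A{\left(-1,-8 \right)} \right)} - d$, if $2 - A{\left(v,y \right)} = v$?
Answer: $-2143$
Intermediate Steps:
$A{\left(v,y \right)} = 2 - v$
$h{\left(W \right)} = 0$ ($h{\left(W \right)} = 0 \left(-12\right) = 0$)
$d = 2143$ ($d = 2 + 2141 = 2143$)
$h{\left(A{\left(-1,-8 \right)} \right)} - d = 0 - 2143 = -2143$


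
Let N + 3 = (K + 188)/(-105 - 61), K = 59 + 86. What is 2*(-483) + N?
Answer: -161187/166 ≈ -971.01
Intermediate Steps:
K = 145
N = -831/166 (N = -3 + (145 + 188)/(-105 - 61) = -3 + 333/(-166) = -3 + 333*(-1/166) = -3 - 333/166 = -831/166 ≈ -5.0060)
2*(-483) + N = 2*(-483) - 831/166 = -966 - 831/166 = -161187/166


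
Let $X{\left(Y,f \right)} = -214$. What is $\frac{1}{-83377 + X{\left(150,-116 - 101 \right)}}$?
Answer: $- \frac{1}{83591} \approx -1.1963 \cdot 10^{-5}$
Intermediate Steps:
$\frac{1}{-83377 + X{\left(150,-116 - 101 \right)}} = \frac{1}{-83377 - 214} = \frac{1}{-83591} = - \frac{1}{83591}$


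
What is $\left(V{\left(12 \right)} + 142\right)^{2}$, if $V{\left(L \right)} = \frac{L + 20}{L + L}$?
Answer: $\frac{184900}{9} \approx 20544.0$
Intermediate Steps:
$V{\left(L \right)} = \frac{20 + L}{2 L}$
$\left(V{\left(12 \right)} + 142\right)^{2} = \left(\frac{20 + 12}{2 \cdot 12} + 142\right)^{2} = \left(\frac{1}{2} \cdot \frac{1}{12} \cdot 32 + 142\right)^{2} = \left(\frac{4}{3} + 142\right)^{2} = \left(\frac{430}{3}\right)^{2} = \frac{184900}{9}$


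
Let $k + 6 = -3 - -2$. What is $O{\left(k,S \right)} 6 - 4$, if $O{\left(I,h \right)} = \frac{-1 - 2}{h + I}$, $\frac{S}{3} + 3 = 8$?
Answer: $- \frac{25}{4} \approx -6.25$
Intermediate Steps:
$k = -7$ ($k = -6 - 1 = -7$)
$S = 15$ ($S = -9 + 3 \cdot 8 = -9 + 24 = 15$)
$O{\left(I,h \right)} = - \frac{3}{I + h}$
$O{\left(k,S \right)} 6 - 4 = - \frac{3}{-7 + 15} \cdot 6 - 4 = - \frac{3}{8} \cdot 6 - 4 = \left(-3\right) \frac{1}{8} \cdot 6 - 4 = \left(- \frac{3}{8}\right) 6 - 4 = - \frac{9}{4} - 4 = - \frac{25}{4}$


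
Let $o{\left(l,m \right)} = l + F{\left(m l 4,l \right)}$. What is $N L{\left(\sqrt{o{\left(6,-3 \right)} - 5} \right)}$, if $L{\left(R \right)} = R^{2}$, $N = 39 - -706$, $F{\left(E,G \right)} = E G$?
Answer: $-321095$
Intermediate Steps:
$o{\left(l,m \right)} = l + 4 m l^{2}$ ($o{\left(l,m \right)} = l + m l 4 l = l + l m 4 l = l + 4 l m l = l + 4 m l^{2}$)
$N = 745$ ($N = 39 + 706 = 745$)
$N L{\left(\sqrt{o{\left(6,-3 \right)} - 5} \right)} = 745 \left(\sqrt{6 \left(1 + 4 \cdot 6 \left(-3\right)\right) - 5}\right)^{2} = 745 \left(\sqrt{6 \left(1 - 72\right) - 5}\right)^{2} = 745 \left(\sqrt{6 \left(-71\right) - 5}\right)^{2} = 745 \left(\sqrt{-426 - 5}\right)^{2} = 745 \left(\sqrt{-431}\right)^{2} = 745 \left(i \sqrt{431}\right)^{2} = 745 \left(-431\right) = -321095$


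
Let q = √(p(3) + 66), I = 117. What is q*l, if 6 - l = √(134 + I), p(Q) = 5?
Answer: √71*(6 - √251) ≈ -82.938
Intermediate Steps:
l = 6 - √251 (l = 6 - √(134 + 117) = 6 - √251 ≈ -9.8430)
q = √71 (q = √(5 + 66) = √71 ≈ 8.4261)
q*l = √71*(6 - √251)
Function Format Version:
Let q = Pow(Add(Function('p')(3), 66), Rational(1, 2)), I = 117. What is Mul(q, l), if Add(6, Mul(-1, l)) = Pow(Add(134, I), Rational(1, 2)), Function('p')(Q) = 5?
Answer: Mul(Pow(71, Rational(1, 2)), Add(6, Mul(-1, Pow(251, Rational(1, 2))))) ≈ -82.938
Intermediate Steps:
l = Add(6, Mul(-1, Pow(251, Rational(1, 2)))) (l = Add(6, Mul(-1, Pow(Add(134, 117), Rational(1, 2)))) = Add(6, Mul(-1, Pow(251, Rational(1, 2)))) ≈ -9.8430)
q = Pow(71, Rational(1, 2)) (q = Pow(Add(5, 66), Rational(1, 2)) = Pow(71, Rational(1, 2)) ≈ 8.4261)
Mul(q, l) = Mul(Pow(71, Rational(1, 2)), Add(6, Mul(-1, Pow(251, Rational(1, 2)))))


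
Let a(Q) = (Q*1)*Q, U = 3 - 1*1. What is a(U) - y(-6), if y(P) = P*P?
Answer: -32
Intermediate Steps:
U = 2 (U = 3 - 1 = 2)
y(P) = P²
a(Q) = Q² (a(Q) = Q*Q = Q²)
a(U) - y(-6) = 2² - 1*(-6)² = 4 - 1*36 = 4 - 36 = -32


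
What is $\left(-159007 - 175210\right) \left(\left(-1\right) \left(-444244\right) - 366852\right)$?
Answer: $-25865722064$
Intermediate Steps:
$\left(-159007 - 175210\right) \left(\left(-1\right) \left(-444244\right) - 366852\right) = - 334217 \left(444244 - 366852\right) = \left(-334217\right) 77392 = -25865722064$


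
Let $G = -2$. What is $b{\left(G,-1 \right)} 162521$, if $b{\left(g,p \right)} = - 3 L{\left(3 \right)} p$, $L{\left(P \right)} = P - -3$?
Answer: $2925378$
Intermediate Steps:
$L{\left(P \right)} = 3 + P$ ($L{\left(P \right)} = P + 3 = 3 + P$)
$b{\left(g,p \right)} = - 18 p$ ($b{\left(g,p \right)} = - 3 \left(3 + 3\right) p = \left(-3\right) 6 p = - 18 p$)
$b{\left(G,-1 \right)} 162521 = \left(-18\right) \left(-1\right) 162521 = 18 \cdot 162521 = 2925378$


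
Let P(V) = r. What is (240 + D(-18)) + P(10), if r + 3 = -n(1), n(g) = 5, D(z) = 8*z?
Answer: 88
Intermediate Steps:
r = -8 (r = -3 - 1*5 = -3 - 5 = -8)
P(V) = -8
(240 + D(-18)) + P(10) = (240 + 8*(-18)) - 8 = (240 - 144) - 8 = 96 - 8 = 88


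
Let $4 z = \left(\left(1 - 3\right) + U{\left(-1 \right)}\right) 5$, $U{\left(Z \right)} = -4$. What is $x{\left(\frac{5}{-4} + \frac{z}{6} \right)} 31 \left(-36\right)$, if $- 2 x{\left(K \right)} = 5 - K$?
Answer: $4185$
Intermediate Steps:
$z = - \frac{15}{2}$ ($z = \frac{\left(\left(1 - 3\right) - 4\right) 5}{4} = \frac{\left(-2 - 4\right) 5}{4} = \frac{\left(-6\right) 5}{4} = \frac{1}{4} \left(-30\right) = - \frac{15}{2} \approx -7.5$)
$x{\left(K \right)} = - \frac{5}{2} + \frac{K}{2}$ ($x{\left(K \right)} = - \frac{5 - K}{2} = - \frac{5}{2} + \frac{K}{2}$)
$x{\left(\frac{5}{-4} + \frac{z}{6} \right)} 31 \left(-36\right) = \left(- \frac{5}{2} + \frac{\frac{5}{-4} - \frac{15}{2 \cdot 6}}{2}\right) 31 \left(-36\right) = \left(- \frac{5}{2} + \frac{5 \left(- \frac{1}{4}\right) - \frac{5}{4}}{2}\right) 31 \left(-36\right) = \left(- \frac{5}{2} + \frac{- \frac{5}{4} - \frac{5}{4}}{2}\right) 31 \left(-36\right) = \left(- \frac{5}{2} + \frac{1}{2} \left(- \frac{5}{2}\right)\right) 31 \left(-36\right) = \left(- \frac{5}{2} - \frac{5}{4}\right) 31 \left(-36\right) = \left(- \frac{15}{4}\right) 31 \left(-36\right) = \left(- \frac{465}{4}\right) \left(-36\right) = 4185$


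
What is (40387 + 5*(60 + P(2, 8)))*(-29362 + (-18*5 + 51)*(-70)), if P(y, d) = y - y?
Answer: -1083576184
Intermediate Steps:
P(y, d) = 0
(40387 + 5*(60 + P(2, 8)))*(-29362 + (-18*5 + 51)*(-70)) = (40387 + 5*(60 + 0))*(-29362 + (-18*5 + 51)*(-70)) = (40387 + 5*60)*(-29362 + (-90 + 51)*(-70)) = (40387 + 300)*(-29362 - 39*(-70)) = 40687*(-29362 + 2730) = 40687*(-26632) = -1083576184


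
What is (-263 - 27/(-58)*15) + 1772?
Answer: 87927/58 ≈ 1516.0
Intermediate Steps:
(-263 - 27/(-58)*15) + 1772 = (-263 - 27*(-1/58)*15) + 1772 = (-263 + (27/58)*15) + 1772 = (-263 + 405/58) + 1772 = -14849/58 + 1772 = 87927/58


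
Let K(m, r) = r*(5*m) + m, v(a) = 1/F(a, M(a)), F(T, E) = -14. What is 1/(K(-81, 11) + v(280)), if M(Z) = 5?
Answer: -14/63505 ≈ -0.00022045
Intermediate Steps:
v(a) = -1/14 (v(a) = 1/(-14) = -1/14)
K(m, r) = m + 5*m*r (K(m, r) = 5*m*r + m = m + 5*m*r)
1/(K(-81, 11) + v(280)) = 1/(-81*(1 + 5*11) - 1/14) = 1/(-81*(1 + 55) - 1/14) = 1/(-81*56 - 1/14) = 1/(-4536 - 1/14) = 1/(-63505/14) = -14/63505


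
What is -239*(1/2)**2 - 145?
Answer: -819/4 ≈ -204.75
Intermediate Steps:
-239*(1/2)**2 - 145 = -239*1/4 - 145 = -239/4 - 145 = -819/4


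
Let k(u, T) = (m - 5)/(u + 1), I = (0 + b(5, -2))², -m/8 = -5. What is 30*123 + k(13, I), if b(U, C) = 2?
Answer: 7385/2 ≈ 3692.5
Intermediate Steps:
m = 40 (m = -8*(-5) = 40)
I = 4 (I = (0 + 2)² = 2² = 4)
k(u, T) = 35/(1 + u) (k(u, T) = (40 - 5)/(u + 1) = 35/(1 + u))
30*123 + k(13, I) = 30*123 + 35/(1 + 13) = 3690 + 35/14 = 3690 + 35*(1/14) = 3690 + 5/2 = 7385/2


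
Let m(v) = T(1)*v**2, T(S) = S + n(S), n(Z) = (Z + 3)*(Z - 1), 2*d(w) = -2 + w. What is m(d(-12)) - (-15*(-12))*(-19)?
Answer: 3469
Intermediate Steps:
d(w) = -1 + w/2 (d(w) = (-2 + w)/2 = -1 + w/2)
n(Z) = (-1 + Z)*(3 + Z) (n(Z) = (3 + Z)*(-1 + Z) = (-1 + Z)*(3 + Z))
T(S) = -3 + S**2 + 3*S (T(S) = S + (-3 + S**2 + 2*S) = -3 + S**2 + 3*S)
m(v) = v**2 (m(v) = (-3 + 1**2 + 3*1)*v**2 = (-3 + 1 + 3)*v**2 = 1*v**2 = v**2)
m(d(-12)) - (-15*(-12))*(-19) = (-1 + (1/2)*(-12))**2 - (-15*(-12))*(-19) = (-1 - 6)**2 - 180*(-19) = (-7)**2 - 1*(-3420) = 49 + 3420 = 3469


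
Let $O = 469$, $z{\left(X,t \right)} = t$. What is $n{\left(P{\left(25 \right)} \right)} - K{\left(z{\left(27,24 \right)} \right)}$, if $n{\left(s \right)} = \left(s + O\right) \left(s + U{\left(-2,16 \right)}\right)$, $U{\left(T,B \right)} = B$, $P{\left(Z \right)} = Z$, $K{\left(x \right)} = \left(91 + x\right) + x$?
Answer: $20115$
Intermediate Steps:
$K{\left(x \right)} = 91 + 2 x$
$n{\left(s \right)} = \left(16 + s\right) \left(469 + s\right)$ ($n{\left(s \right)} = \left(s + 469\right) \left(s + 16\right) = \left(469 + s\right) \left(16 + s\right) = \left(16 + s\right) \left(469 + s\right)$)
$n{\left(P{\left(25 \right)} \right)} - K{\left(z{\left(27,24 \right)} \right)} = \left(7504 + 25^{2} + 485 \cdot 25\right) - \left(91 + 2 \cdot 24\right) = \left(7504 + 625 + 12125\right) - \left(91 + 48\right) = 20254 - 139 = 20115$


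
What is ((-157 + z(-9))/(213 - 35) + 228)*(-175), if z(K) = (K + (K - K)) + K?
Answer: -7071575/178 ≈ -39728.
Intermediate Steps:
z(K) = 2*K (z(K) = (K + 0) + K = K + K = 2*K)
((-157 + z(-9))/(213 - 35) + 228)*(-175) = ((-157 + 2*(-9))/(213 - 35) + 228)*(-175) = ((-157 - 18)/178 + 228)*(-175) = (-175*1/178 + 228)*(-175) = (-175/178 + 228)*(-175) = (40409/178)*(-175) = -7071575/178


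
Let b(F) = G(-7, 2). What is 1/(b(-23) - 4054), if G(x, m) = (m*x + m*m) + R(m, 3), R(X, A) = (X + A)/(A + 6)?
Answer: -9/36571 ≈ -0.00024610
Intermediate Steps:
R(X, A) = (A + X)/(6 + A)
G(x, m) = ⅓ + m² + m/9 + m*x (G(x, m) = (m*x + m*m) + (3 + m)/(6 + 3) = (m*x + m²) + (3 + m)/9 = (m² + m*x) + (3 + m)/9 = (m² + m*x) + (⅓ + m/9) = ⅓ + m² + m/9 + m*x)
b(F) = -85/9 (b(F) = ⅓ + 2² + (⅑)*2 + 2*(-7) = ⅓ + 4 + 2/9 - 14 = -85/9)
1/(b(-23) - 4054) = 1/(-85/9 - 4054) = 1/(-36571/9) = -9/36571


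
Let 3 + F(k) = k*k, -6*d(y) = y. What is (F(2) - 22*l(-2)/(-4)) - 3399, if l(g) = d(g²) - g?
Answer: -10172/3 ≈ -3390.7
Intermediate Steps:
d(y) = -y/6
F(k) = -3 + k² (F(k) = -3 + k*k = -3 + k²)
l(g) = -g - g²/6 (l(g) = -g²/6 - g = -g - g²/6)
(F(2) - 22*l(-2)/(-4)) - 3399 = ((-3 + 2²) - 22*(⅙)*(-2)*(-6 - 1*(-2))/(-4)) - 3399 = ((-3 + 4) - 22*(⅙)*(-2)*(-6 + 2)*(-1)/4) - 3399 = (1 - 22*(⅙)*(-2)*(-4)*(-1)/4) - 3399 = (1 - 88*(-1)/(3*4)) - 3399 = (1 - 22*(-⅓)) - 3399 = (1 + 22/3) - 3399 = 25/3 - 3399 = -10172/3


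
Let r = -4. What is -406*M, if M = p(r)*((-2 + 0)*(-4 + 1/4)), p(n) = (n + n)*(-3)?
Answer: -73080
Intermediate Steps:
p(n) = -6*n (p(n) = (2*n)*(-3) = -6*n)
M = 180 (M = (-6*(-4))*((-2 + 0)*(-4 + 1/4)) = 24*(-2*(-4 + 1*(¼))) = 24*(-2*(-4 + ¼)) = 24*(-2*(-15/4)) = 24*(15/2) = 180)
-406*M = -406*180 = -73080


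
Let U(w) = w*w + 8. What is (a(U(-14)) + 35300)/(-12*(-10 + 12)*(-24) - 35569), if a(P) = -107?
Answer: -35193/34993 ≈ -1.0057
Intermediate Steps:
U(w) = 8 + w² (U(w) = w² + 8 = 8 + w²)
(a(U(-14)) + 35300)/(-12*(-10 + 12)*(-24) - 35569) = (-107 + 35300)/(-12*(-10 + 12)*(-24) - 35569) = 35193/(-12*2*(-24) - 35569) = 35193/(-24*(-24) - 35569) = 35193/(576 - 35569) = 35193/(-34993) = 35193*(-1/34993) = -35193/34993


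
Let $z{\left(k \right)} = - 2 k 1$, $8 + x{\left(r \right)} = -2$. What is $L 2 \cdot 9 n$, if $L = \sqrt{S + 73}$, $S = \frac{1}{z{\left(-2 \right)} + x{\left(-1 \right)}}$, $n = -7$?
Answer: $- 21 \sqrt{2622} \approx -1075.3$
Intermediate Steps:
$x{\left(r \right)} = -10$ ($x{\left(r \right)} = -8 - 2 = -10$)
$z{\left(k \right)} = - 2 k$
$S = - \frac{1}{6}$ ($S = \frac{1}{\left(-2\right) \left(-2\right) - 10} = \frac{1}{4 - 10} = \frac{1}{-6} = - \frac{1}{6} \approx -0.16667$)
$L = \frac{\sqrt{2622}}{6}$ ($L = \sqrt{- \frac{1}{6} + 73} = \sqrt{\frac{437}{6}} = \frac{\sqrt{2622}}{6} \approx 8.5342$)
$L 2 \cdot 9 n = \frac{\sqrt{2622}}{6} \cdot 2 \cdot 9 \left(-7\right) = \frac{\sqrt{2622}}{6} \cdot 18 \left(-7\right) = \frac{\sqrt{2622}}{6} \left(-126\right) = - 21 \sqrt{2622}$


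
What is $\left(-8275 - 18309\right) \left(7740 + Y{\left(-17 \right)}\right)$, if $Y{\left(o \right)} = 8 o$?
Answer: $-202144736$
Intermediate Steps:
$\left(-8275 - 18309\right) \left(7740 + Y{\left(-17 \right)}\right) = \left(-8275 - 18309\right) \left(7740 + 8 \left(-17\right)\right) = - 26584 \left(7740 - 136\right) = \left(-26584\right) 7604 = -202144736$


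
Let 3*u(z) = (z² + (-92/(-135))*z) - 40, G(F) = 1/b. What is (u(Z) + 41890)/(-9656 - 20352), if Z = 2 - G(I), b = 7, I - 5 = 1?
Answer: -26808827/19209960 ≈ -1.3956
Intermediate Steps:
I = 6 (I = 5 + 1 = 6)
G(F) = ⅐ (G(F) = 1/7 = ⅐)
Z = 13/7 (Z = 2 - 1*⅐ = 2 - ⅐ = 13/7 ≈ 1.8571)
u(z) = -40/3 + z²/3 + 92*z/405 (u(z) = ((z² + (-92/(-135))*z) - 40)/3 = ((z² + (-92*(-1/135))*z) - 40)/3 = ((z² + 92*z/135) - 40)/3 = (-40 + z² + 92*z/135)/3 = -40/3 + z²/3 + 92*z/405)
(u(Z) + 41890)/(-9656 - 20352) = ((-40/3 + (13/7)²/3 + (92/405)*(13/7)) + 41890)/(-9656 - 20352) = ((-40/3 + (⅓)*(169/49) + 1196/2835) + 41890)/(-30008) = ((-40/3 + 169/147 + 1196/2835) + 41890)*(-1/30008) = (-233413/19845 + 41890)*(-1/30008) = (831073637/19845)*(-1/30008) = -26808827/19209960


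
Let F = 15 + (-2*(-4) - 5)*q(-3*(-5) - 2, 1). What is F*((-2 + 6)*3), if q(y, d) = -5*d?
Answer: 0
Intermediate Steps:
F = 0 (F = 15 + (-2*(-4) - 5)*(-5*1) = 15 + (8 - 5)*(-5) = 15 + 3*(-5) = 15 - 15 = 0)
F*((-2 + 6)*3) = 0*((-2 + 6)*3) = 0*(4*3) = 0*12 = 0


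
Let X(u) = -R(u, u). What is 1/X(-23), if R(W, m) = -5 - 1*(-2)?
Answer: ⅓ ≈ 0.33333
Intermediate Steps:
R(W, m) = -3 (R(W, m) = -5 + 2 = -3)
X(u) = 3 (X(u) = -1*(-3) = 3)
1/X(-23) = 1/3 = ⅓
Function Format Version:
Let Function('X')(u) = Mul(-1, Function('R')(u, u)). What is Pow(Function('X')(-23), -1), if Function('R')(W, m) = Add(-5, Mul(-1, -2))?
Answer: Rational(1, 3) ≈ 0.33333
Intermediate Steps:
Function('R')(W, m) = -3 (Function('R')(W, m) = Add(-5, 2) = -3)
Function('X')(u) = 3 (Function('X')(u) = Mul(-1, -3) = 3)
Pow(Function('X')(-23), -1) = Pow(3, -1) = Rational(1, 3)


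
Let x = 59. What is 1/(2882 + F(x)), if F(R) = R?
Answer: 1/2941 ≈ 0.00034002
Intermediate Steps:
1/(2882 + F(x)) = 1/(2882 + 59) = 1/2941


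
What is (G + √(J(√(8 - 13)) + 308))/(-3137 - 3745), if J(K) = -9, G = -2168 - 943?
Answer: 1037/2294 - √299/6882 ≈ 0.44954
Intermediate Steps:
G = -3111
(G + √(J(√(8 - 13)) + 308))/(-3137 - 3745) = (-3111 + √(-9 + 308))/(-3137 - 3745) = (-3111 + √299)/(-6882) = (-3111 + √299)*(-1/6882) = 1037/2294 - √299/6882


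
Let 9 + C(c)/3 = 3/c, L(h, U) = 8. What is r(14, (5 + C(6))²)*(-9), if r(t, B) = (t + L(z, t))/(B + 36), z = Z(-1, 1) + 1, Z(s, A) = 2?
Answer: -792/1825 ≈ -0.43397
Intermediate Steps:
z = 3 (z = 2 + 1 = 3)
C(c) = -27 + 9/c (C(c) = -27 + 3*(3/c) = -27 + 9/c)
r(t, B) = (8 + t)/(36 + B) (r(t, B) = (t + 8)/(B + 36) = (8 + t)/(36 + B))
r(14, (5 + C(6))²)*(-9) = ((8 + 14)/(36 + (5 + (-27 + 9/6))²))*(-9) = (22/(36 + (5 + (-27 + 9*(⅙)))²))*(-9) = (22/(36 + (5 + (-27 + 3/2))²))*(-9) = (22/(36 + (5 - 51/2)²))*(-9) = (22/(36 + (-41/2)²))*(-9) = (22/(36 + 1681/4))*(-9) = (22/(1825/4))*(-9) = ((4/1825)*22)*(-9) = (88/1825)*(-9) = -792/1825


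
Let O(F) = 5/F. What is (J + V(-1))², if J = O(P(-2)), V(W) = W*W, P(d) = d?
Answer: 9/4 ≈ 2.2500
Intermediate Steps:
V(W) = W²
J = -5/2 (J = 5/(-2) = 5*(-½) = -5/2 ≈ -2.5000)
(J + V(-1))² = (-5/2 + (-1)²)² = (-5/2 + 1)² = (-3/2)² = 9/4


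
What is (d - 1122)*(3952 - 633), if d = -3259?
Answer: -14540539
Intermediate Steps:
(d - 1122)*(3952 - 633) = (-3259 - 1122)*(3952 - 633) = -4381*3319 = -14540539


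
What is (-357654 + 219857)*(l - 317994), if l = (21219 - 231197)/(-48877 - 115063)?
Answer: 3591797750130227/81970 ≈ 4.3818e+10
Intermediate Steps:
l = 104989/81970 (l = -209978/(-163940) = -209978*(-1/163940) = 104989/81970 ≈ 1.2808)
(-357654 + 219857)*(l - 317994) = (-357654 + 219857)*(104989/81970 - 317994) = -137797*(-26065863191/81970) = 3591797750130227/81970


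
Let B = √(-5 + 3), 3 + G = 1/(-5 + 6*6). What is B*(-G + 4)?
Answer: 216*I*√2/31 ≈ 9.8539*I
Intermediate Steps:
G = -92/31 (G = -3 + 1/(-5 + 6*6) = -3 + 1/(-5 + 36) = -3 + 1/31 = -92/31 ≈ -2.9677)
B = I*√2 (B = √(-2) = I*√2 ≈ 1.4142*I)
B*(-G + 4) = (I*√2)*(-1*(-92/31) + 4) = (I*√2)*(92/31 + 4) = (I*√2)*(216/31) = 216*I*√2/31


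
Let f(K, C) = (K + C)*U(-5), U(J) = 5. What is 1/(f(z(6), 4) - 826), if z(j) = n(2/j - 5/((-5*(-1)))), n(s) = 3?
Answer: -1/791 ≈ -0.0012642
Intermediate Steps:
z(j) = 3
f(K, C) = 5*C + 5*K (f(K, C) = (K + C)*5 = (C + K)*5 = 5*C + 5*K)
1/(f(z(6), 4) - 826) = 1/((5*4 + 5*3) - 826) = 1/((20 + 15) - 826) = 1/(35 - 826) = 1/(-791) = -1/791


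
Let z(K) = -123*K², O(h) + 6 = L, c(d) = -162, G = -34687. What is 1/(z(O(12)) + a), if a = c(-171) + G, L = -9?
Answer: -1/62524 ≈ -1.5994e-5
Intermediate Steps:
O(h) = -15 (O(h) = -6 - 9 = -15)
a = -34849 (a = -162 - 34687 = -34849)
1/(z(O(12)) + a) = 1/(-123*(-15)² - 34849) = 1/(-123*225 - 34849) = 1/(-27675 - 34849) = 1/(-62524) = -1/62524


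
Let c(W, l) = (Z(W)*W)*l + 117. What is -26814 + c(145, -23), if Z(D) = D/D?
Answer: -30032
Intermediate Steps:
Z(D) = 1
c(W, l) = 117 + W*l (c(W, l) = (1*W)*l + 117 = W*l + 117 = 117 + W*l)
-26814 + c(145, -23) = -26814 + (117 + 145*(-23)) = -26814 + (117 - 3335) = -26814 - 3218 = -30032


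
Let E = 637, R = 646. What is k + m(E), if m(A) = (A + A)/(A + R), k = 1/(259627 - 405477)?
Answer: 185811617/187125550 ≈ 0.99298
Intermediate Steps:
k = -1/145850 (k = 1/(-145850) = -1/145850 ≈ -6.8564e-6)
m(A) = 2*A/(646 + A) (m(A) = (A + A)/(A + 646) = (2*A)/(646 + A) = 2*A/(646 + A))
k + m(E) = -1/145850 + 2*637/(646 + 637) = -1/145850 + 2*637/1283 = -1/145850 + 2*637*(1/1283) = -1/145850 + 1274/1283 = 185811617/187125550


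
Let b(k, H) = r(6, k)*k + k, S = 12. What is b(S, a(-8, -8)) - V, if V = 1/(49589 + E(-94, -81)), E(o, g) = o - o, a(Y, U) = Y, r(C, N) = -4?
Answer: -1785205/49589 ≈ -36.000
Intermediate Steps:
E(o, g) = 0
b(k, H) = -3*k (b(k, H) = -4*k + k = -3*k)
V = 1/49589 (V = 1/(49589 + 0) = 1/49589 ≈ 2.0166e-5)
b(S, a(-8, -8)) - V = -3*12 - 1*1/49589 = -36 - 1/49589 = -1785205/49589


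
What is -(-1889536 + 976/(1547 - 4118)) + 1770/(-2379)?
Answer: 3852390922486/2038803 ≈ 1.8895e+6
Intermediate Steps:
-(-1889536 + 976/(1547 - 4118)) + 1770/(-2379) = -976/(1/(1/(-2571) - 1936)) + 1770*(-1/2379) = -976/(1/(-1/2571 - 1936)) - 590/793 = -976/(1/(-4977457/2571)) - 590/793 = -976/(-2571/4977457) - 590/793 = -976*(-4977457/2571) - 590/793 = 4857998032/2571 - 590/793 = 3852390922486/2038803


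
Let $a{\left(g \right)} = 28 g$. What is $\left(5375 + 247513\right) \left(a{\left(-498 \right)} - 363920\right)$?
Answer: $-95557271232$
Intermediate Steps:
$\left(5375 + 247513\right) \left(a{\left(-498 \right)} - 363920\right) = \left(5375 + 247513\right) \left(28 \left(-498\right) - 363920\right) = 252888 \left(-13944 - 363920\right) = 252888 \left(-377864\right) = -95557271232$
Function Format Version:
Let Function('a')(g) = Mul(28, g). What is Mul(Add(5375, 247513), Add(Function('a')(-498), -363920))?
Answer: -95557271232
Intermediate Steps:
Mul(Add(5375, 247513), Add(Function('a')(-498), -363920)) = Mul(Add(5375, 247513), Add(Mul(28, -498), -363920)) = Mul(252888, Add(-13944, -363920)) = Mul(252888, -377864) = -95557271232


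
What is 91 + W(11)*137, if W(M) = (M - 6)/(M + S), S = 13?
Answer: 2869/24 ≈ 119.54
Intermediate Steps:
W(M) = (-6 + M)/(13 + M) (W(M) = (M - 6)/(M + 13) = (-6 + M)/(13 + M))
91 + W(11)*137 = 91 + ((-6 + 11)/(13 + 11))*137 = 91 + (5/24)*137 = 91 + 685/24 = 2869/24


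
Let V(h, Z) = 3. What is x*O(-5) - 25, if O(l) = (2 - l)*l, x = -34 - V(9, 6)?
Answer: 1270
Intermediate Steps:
x = -37 (x = -34 - 1*3 = -34 - 3 = -37)
O(l) = l*(2 - l)
x*O(-5) - 25 = -(-185)*(2 - 1*(-5)) - 25 = -(-185)*(2 + 5) - 25 = -(-185)*7 - 25 = -37*(-35) - 25 = 1295 - 25 = 1270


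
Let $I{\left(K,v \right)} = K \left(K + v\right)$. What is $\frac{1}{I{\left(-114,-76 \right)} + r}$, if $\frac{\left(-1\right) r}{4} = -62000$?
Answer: $\frac{1}{269660} \approx 3.7084 \cdot 10^{-6}$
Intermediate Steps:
$r = 248000$ ($r = \left(-4\right) \left(-62000\right) = 248000$)
$\frac{1}{I{\left(-114,-76 \right)} + r} = \frac{1}{- 114 \left(-114 - 76\right) + 248000} = \frac{1}{\left(-114\right) \left(-190\right) + 248000} = \frac{1}{21660 + 248000} = \frac{1}{269660}$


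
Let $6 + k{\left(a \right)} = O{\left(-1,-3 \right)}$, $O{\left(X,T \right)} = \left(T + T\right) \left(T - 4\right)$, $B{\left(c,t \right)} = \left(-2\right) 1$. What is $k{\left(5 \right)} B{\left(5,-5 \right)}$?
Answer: $-72$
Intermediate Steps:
$B{\left(c,t \right)} = -2$
$O{\left(X,T \right)} = 2 T \left(-4 + T\right)$
$k{\left(a \right)} = 36$ ($k{\left(a \right)} = -6 + 2 \left(-3\right) \left(-4 - 3\right) = -6 + 2 \left(-3\right) \left(-7\right) = -6 + 42 = 36$)
$k{\left(5 \right)} B{\left(5,-5 \right)} = 36 \left(-2\right) = -72$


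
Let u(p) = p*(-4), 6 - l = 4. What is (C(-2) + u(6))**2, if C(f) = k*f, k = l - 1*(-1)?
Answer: 900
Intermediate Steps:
l = 2 (l = 6 - 1*4 = 6 - 4 = 2)
u(p) = -4*p
k = 3 (k = 2 - 1*(-1) = 2 + 1 = 3)
C(f) = 3*f
(C(-2) + u(6))**2 = (3*(-2) - 4*6)**2 = (-6 - 24)**2 = (-30)**2 = 900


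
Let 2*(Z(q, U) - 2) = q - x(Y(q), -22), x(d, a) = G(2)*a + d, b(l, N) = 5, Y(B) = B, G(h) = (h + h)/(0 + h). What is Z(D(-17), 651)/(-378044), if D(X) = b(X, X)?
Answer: -6/94511 ≈ -6.3485e-5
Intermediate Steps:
G(h) = 2 (G(h) = (2*h)/h = 2)
x(d, a) = d + 2*a (x(d, a) = 2*a + d = d + 2*a)
D(X) = 5
Z(q, U) = 24 (Z(q, U) = 2 + (q - (q + 2*(-22)))/2 = 2 + (q - (q - 44))/2 = 2 + (q - (-44 + q))/2 = 2 + (q + (44 - q))/2 = 2 + (½)*44 = 2 + 22 = 24)
Z(D(-17), 651)/(-378044) = 24/(-378044) = 24*(-1/378044) = -6/94511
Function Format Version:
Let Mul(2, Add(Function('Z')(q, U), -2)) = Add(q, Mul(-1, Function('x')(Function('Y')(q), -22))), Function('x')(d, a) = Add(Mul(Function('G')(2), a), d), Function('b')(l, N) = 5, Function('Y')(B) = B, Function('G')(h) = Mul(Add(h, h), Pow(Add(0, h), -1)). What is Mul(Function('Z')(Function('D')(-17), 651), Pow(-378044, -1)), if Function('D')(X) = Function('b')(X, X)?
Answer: Rational(-6, 94511) ≈ -6.3485e-5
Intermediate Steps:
Function('G')(h) = 2 (Function('G')(h) = Mul(Mul(2, h), Pow(h, -1)) = 2)
Function('x')(d, a) = Add(d, Mul(2, a)) (Function('x')(d, a) = Add(Mul(2, a), d) = Add(d, Mul(2, a)))
Function('D')(X) = 5
Function('Z')(q, U) = 24 (Function('Z')(q, U) = Add(2, Mul(Rational(1, 2), Add(q, Mul(-1, Add(q, Mul(2, -22)))))) = Add(2, Mul(Rational(1, 2), Add(q, Mul(-1, Add(q, -44))))) = Add(2, Mul(Rational(1, 2), Add(q, Mul(-1, Add(-44, q))))) = Add(2, Mul(Rational(1, 2), Add(q, Add(44, Mul(-1, q))))) = Add(2, Mul(Rational(1, 2), 44)) = Add(2, 22) = 24)
Mul(Function('Z')(Function('D')(-17), 651), Pow(-378044, -1)) = Mul(24, Pow(-378044, -1)) = Mul(24, Rational(-1, 378044)) = Rational(-6, 94511)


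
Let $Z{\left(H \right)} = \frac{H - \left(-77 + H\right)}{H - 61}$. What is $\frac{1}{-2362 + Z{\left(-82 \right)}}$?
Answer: $- \frac{13}{30713} \approx -0.00042327$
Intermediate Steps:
$Z{\left(H \right)} = \frac{77}{-61 + H}$
$\frac{1}{-2362 + Z{\left(-82 \right)}} = \frac{1}{-2362 + \frac{77}{-61 - 82}} = \frac{1}{-2362 + \frac{77}{-143}} = \frac{1}{-2362 + 77 \left(- \frac{1}{143}\right)} = \frac{1}{-2362 - \frac{7}{13}} = \frac{1}{- \frac{30713}{13}} = - \frac{13}{30713}$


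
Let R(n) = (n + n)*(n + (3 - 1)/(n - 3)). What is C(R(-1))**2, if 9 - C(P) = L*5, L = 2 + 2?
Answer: 121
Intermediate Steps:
L = 4
R(n) = 2*n*(n + 2/(-3 + n)) (R(n) = (2*n)*(n + 2/(-3 + n)) = 2*n*(n + 2/(-3 + n)))
C(P) = -11 (C(P) = 9 - 4*5 = 9 - 1*20 = 9 - 20 = -11)
C(R(-1))**2 = (-11)**2 = 121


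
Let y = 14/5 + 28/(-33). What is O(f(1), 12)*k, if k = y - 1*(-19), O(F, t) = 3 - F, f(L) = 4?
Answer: -3457/165 ≈ -20.952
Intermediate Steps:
y = 322/165 (y = 14*(1/5) + 28*(-1/33) = 14/5 - 28/33 = 322/165 ≈ 1.9515)
k = 3457/165 (k = 322/165 - 1*(-19) = 322/165 + 19 = 3457/165 ≈ 20.952)
O(f(1), 12)*k = (3 - 1*4)*(3457/165) = (3 - 4)*(3457/165) = -1*3457/165 = -3457/165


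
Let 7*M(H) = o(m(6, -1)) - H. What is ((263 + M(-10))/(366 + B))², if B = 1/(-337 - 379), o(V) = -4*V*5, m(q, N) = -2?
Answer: 1833196849936/3364968328225 ≈ 0.54479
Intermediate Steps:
o(V) = -20*V
B = -1/716 (B = 1/(-716) = -1/716 ≈ -0.0013966)
M(H) = 40/7 - H/7 (M(H) = (-20*(-2) - H)/7 = (40 - H)/7 = 40/7 - H/7)
((263 + M(-10))/(366 + B))² = ((263 + (40/7 - ⅐*(-10)))/(366 - 1/716))² = ((263 + (40/7 + 10/7))/(262055/716))² = ((263 + 50/7)*(716/262055))² = ((1891/7)*(716/262055))² = (1353956/1834385)² = 1833196849936/3364968328225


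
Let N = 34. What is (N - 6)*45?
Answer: 1260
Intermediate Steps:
(N - 6)*45 = (34 - 6)*45 = 28*45 = 1260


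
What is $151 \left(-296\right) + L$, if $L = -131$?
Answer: $-44827$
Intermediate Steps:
$151 \left(-296\right) + L = 151 \left(-296\right) - 131 = -44696 - 131 = -44827$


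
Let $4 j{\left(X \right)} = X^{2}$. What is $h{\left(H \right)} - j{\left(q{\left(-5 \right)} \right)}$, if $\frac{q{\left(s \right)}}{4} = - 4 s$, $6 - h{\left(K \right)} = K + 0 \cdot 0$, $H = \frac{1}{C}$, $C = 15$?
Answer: $- \frac{23911}{15} \approx -1594.1$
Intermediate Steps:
$H = \frac{1}{15} \approx 0.066667$
$h{\left(K \right)} = 6 - K$ ($h{\left(K \right)} = 6 - \left(K + 0 \cdot 0\right) = 6 - \left(K + 0\right) = 6 - K$)
$q{\left(s \right)} = - 16 s$ ($q{\left(s \right)} = 4 \left(- 4 s\right) = - 16 s$)
$j{\left(X \right)} = \frac{X^{2}}{4}$
$h{\left(H \right)} - j{\left(q{\left(-5 \right)} \right)} = \left(6 - \frac{1}{15}\right) - \frac{\left(\left(-16\right) \left(-5\right)\right)^{2}}{4} = \left(6 - \frac{1}{15}\right) - \frac{80^{2}}{4} = \frac{89}{15} - \frac{1}{4} \cdot 6400 = \frac{89}{15} - 1600 = - \frac{23911}{15}$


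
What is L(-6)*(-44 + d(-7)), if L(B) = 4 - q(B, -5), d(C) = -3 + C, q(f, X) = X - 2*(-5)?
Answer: 54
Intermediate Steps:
q(f, X) = 10 + X (q(f, X) = X + 10 = 10 + X)
L(B) = -1 (L(B) = 4 - (10 - 5) = 4 - 1*5 = 4 - 5 = -1)
L(-6)*(-44 + d(-7)) = -(-44 + (-3 - 7)) = -(-44 - 10) = -1*(-54) = 54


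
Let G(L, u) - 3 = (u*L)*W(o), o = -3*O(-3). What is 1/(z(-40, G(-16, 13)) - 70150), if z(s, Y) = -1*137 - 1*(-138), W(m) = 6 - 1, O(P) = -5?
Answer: -1/70149 ≈ -1.4255e-5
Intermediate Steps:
o = 15 (o = -3*(-5) = 15)
W(m) = 5
G(L, u) = 3 + 5*L*u (G(L, u) = 3 + (u*L)*5 = 3 + (L*u)*5 = 3 + 5*L*u)
z(s, Y) = 1 (z(s, Y) = -137 + 138 = 1)
1/(z(-40, G(-16, 13)) - 70150) = 1/(1 - 70150) = 1/(-70149) = -1/70149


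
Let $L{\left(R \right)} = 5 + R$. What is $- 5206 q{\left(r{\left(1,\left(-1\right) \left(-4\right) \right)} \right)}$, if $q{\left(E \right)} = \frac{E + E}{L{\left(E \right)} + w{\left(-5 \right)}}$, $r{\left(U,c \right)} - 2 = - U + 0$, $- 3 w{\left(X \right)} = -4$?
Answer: $- \frac{15618}{11} \approx -1419.8$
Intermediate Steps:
$w{\left(X \right)} = \frac{4}{3}$ ($w{\left(X \right)} = \left(- \frac{1}{3}\right) \left(-4\right) = \frac{4}{3}$)
$r{\left(U,c \right)} = 2 - U$ ($r{\left(U,c \right)} = 2 + \left(- U + 0\right) = 2 - U$)
$q{\left(E \right)} = \frac{2 E}{\frac{19}{3} + E}$ ($q{\left(E \right)} = \frac{E + E}{\left(5 + E\right) + \frac{4}{3}} = \frac{2 E}{\frac{19}{3} + E}$)
$- 5206 q{\left(r{\left(1,\left(-1\right) \left(-4\right) \right)} \right)} = - 5206 \frac{6 \left(2 - 1\right)}{19 + 3 \left(2 - 1\right)} = - 5206 \cdot 6 \cdot 1 \frac{1}{19 + 3 \cdot 1} = - 5206 \cdot 6 \cdot 1 \frac{1}{19 + 3} = - 5206 \cdot 6 \cdot 1 \cdot \frac{1}{22} = \left(-5206\right) \frac{3}{11} = - \frac{15618}{11}$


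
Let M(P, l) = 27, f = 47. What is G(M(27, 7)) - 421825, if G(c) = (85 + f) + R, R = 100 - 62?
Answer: -421655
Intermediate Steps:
R = 38
G(c) = 170 (G(c) = (85 + 47) + 38 = 132 + 38 = 170)
G(M(27, 7)) - 421825 = 170 - 421825 = -421655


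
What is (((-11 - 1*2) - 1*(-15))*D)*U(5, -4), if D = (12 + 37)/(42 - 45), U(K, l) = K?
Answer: -490/3 ≈ -163.33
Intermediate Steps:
D = -49/3 (D = 49/(-3) = 49*(-1/3) = -49/3 ≈ -16.333)
(((-11 - 1*2) - 1*(-15))*D)*U(5, -4) = (((-11 - 1*2) - 1*(-15))*(-49/3))*5 = (((-11 - 2) + 15)*(-49/3))*5 = ((-13 + 15)*(-49/3))*5 = (2*(-49/3))*5 = -98/3*5 = -490/3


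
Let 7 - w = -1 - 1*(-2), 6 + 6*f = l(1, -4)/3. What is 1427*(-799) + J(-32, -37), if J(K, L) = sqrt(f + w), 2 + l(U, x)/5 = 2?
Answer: -1140173 + sqrt(5) ≈ -1.1402e+6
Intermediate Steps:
l(U, x) = 0 (l(U, x) = -10 + 5*2 = -10 + 10 = 0)
f = -1 (f = -1 + (0/3)/6 = -1 + (0*(1/3))/6 = -1 + (1/6)*0 = -1 + 0 = -1)
w = 6 (w = 7 - (-1 - 1*(-2)) = 7 - (-1 + 2) = 7 - 1*1 = 7 - 1 = 6)
J(K, L) = sqrt(5) (J(K, L) = sqrt(-1 + 6) = sqrt(5))
1427*(-799) + J(-32, -37) = 1427*(-799) + sqrt(5) = -1140173 + sqrt(5)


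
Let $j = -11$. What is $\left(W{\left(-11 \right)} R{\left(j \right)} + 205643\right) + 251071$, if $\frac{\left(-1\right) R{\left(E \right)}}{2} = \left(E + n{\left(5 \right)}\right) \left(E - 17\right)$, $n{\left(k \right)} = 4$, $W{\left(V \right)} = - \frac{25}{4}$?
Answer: $459164$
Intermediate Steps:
$W{\left(V \right)} = - \frac{25}{4}$ ($W{\left(V \right)} = \left(-25\right) \frac{1}{4} = - \frac{25}{4}$)
$R{\left(E \right)} = - 2 \left(-17 + E\right) \left(4 + E\right)$ ($R{\left(E \right)} = - 2 \left(E + 4\right) \left(E - 17\right) = - 2 \left(4 + E\right) \left(-17 + E\right) = - 2 \left(-17 + E\right) \left(4 + E\right)$)
$\left(W{\left(-11 \right)} R{\left(j \right)} + 205643\right) + 251071 = \left(- \frac{25 \left(136 - 2 \left(-11\right)^{2} + 26 \left(-11\right)\right)}{4} + 205643\right) + 251071 = \left(- \frac{25 \left(136 - 242 - 286\right)}{4} + 205643\right) + 251071 = \left(\left(- \frac{25}{4}\right) \left(-392\right) + 205643\right) + 251071 = \left(2450 + 205643\right) + 251071 = 208093 + 251071 = 459164$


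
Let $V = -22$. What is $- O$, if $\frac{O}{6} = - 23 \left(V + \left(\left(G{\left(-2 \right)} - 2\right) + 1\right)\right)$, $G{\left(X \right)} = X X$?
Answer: $-2622$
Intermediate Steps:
$G{\left(X \right)} = X^{2}$
$O = 2622$ ($O = 6 \left(- 23 \left(-22 + \left(\left(\left(-2\right)^{2} - 2\right) + 1\right)\right)\right) = 6 \left(- 23 \left(-22 + \left(\left(4 - 2\right) + 1\right)\right)\right) = 6 \left(- 23 \left(-22 + \left(2 + 1\right)\right)\right) = 6 \left(- 23 \left(-22 + 3\right)\right) = 6 \left(\left(-23\right) \left(-19\right)\right) = 6 \cdot 437 = 2622$)
$- O = \left(-1\right) 2622 = -2622$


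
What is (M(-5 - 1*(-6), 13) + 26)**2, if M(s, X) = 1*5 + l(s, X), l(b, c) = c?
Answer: 1936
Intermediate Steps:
M(s, X) = 5 + X (M(s, X) = 1*5 + X = 5 + X)
(M(-5 - 1*(-6), 13) + 26)**2 = ((5 + 13) + 26)**2 = (18 + 26)**2 = 44**2 = 1936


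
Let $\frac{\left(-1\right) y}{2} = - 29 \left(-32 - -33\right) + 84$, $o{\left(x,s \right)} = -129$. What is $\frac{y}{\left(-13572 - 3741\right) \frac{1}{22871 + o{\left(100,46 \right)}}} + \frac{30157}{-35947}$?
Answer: $\frac{89403625999}{622350411} \approx 143.65$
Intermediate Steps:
$y = -110$ ($y = - 2 \left(- 29 \left(-32 - -33\right) + 84\right) = - 2 \left(- 29 \left(-32 + 33\right) + 84\right) = - 2 \left(\left(-29\right) 1 + 84\right) = - 2 \left(-29 + 84\right) = \left(-2\right) 55 = -110$)
$\frac{y}{\left(-13572 - 3741\right) \frac{1}{22871 + o{\left(100,46 \right)}}} + \frac{30157}{-35947} = - \frac{110}{\left(-13572 - 3741\right) \frac{1}{22871 - 129}} + \frac{30157}{-35947} = - \frac{110}{\left(-17313\right) \frac{1}{22742}} + 30157 \left(- \frac{1}{35947}\right) = - \frac{110}{\left(-17313\right) \frac{1}{22742}} - \frac{30157}{35947} = - \frac{110}{- \frac{17313}{22742}} - \frac{30157}{35947} = \left(-110\right) \left(- \frac{22742}{17313}\right) - \frac{30157}{35947} = \frac{2501620}{17313} - \frac{30157}{35947} = \frac{89403625999}{622350411}$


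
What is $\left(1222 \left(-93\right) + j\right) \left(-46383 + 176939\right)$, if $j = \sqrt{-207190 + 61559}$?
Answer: $-14837167176 + 130556 i \sqrt{145631} \approx -1.4837 \cdot 10^{10} + 4.9822 \cdot 10^{7} i$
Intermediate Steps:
$j = i \sqrt{145631}$ ($j = \sqrt{-145631} = i \sqrt{145631} \approx 381.62 i$)
$\left(1222 \left(-93\right) + j\right) \left(-46383 + 176939\right) = \left(1222 \left(-93\right) + i \sqrt{145631}\right) \left(-46383 + 176939\right) = \left(-113646 + i \sqrt{145631}\right) 130556 = -14837167176 + 130556 i \sqrt{145631}$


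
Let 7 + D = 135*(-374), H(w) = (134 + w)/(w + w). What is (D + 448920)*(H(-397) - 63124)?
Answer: -19969037655639/794 ≈ -2.5150e+10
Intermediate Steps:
H(w) = (134 + w)/(2*w) (H(w) = (134 + w)/((2*w)) = (134 + w)*(1/(2*w)) = (134 + w)/(2*w))
D = -50497 (D = -7 + 135*(-374) = -7 - 50490 = -50497)
(D + 448920)*(H(-397) - 63124) = (-50497 + 448920)*((½)*(134 - 397)/(-397) - 63124) = 398423*((½)*(-1/397)*(-263) - 63124) = 398423*(263/794 - 63124) = 398423*(-50120193/794) = -19969037655639/794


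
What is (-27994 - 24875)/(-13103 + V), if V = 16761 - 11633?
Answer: 52869/7975 ≈ 6.6293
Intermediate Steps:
V = 5128
(-27994 - 24875)/(-13103 + V) = (-27994 - 24875)/(-13103 + 5128) = -52869/(-7975) = -52869*(-1/7975) = 52869/7975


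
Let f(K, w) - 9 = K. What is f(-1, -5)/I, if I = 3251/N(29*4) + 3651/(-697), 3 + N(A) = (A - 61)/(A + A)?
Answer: -3574216/528039995 ≈ -0.0067688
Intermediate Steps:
f(K, w) = 9 + K
N(A) = -3 + (-61 + A)/(2*A) (N(A) = -3 + (A - 61)/(A + A) = -3 + (-61 + A)/((2*A)) = -3 + (-61 + A)*(1/(2*A)) = -3 + (-61 + A)/(2*A))
I = -528039995/446777 (I = 3251/(((-61 - 145*4)/(2*((29*4))))) + 3651/(-697) = 3251/(((½)*(-61 - 5*116)/116)) + 3651*(-1/697) = 3251/(((½)*(1/116)*(-61 - 580))) - 3651/697 = 3251/(((½)*(1/116)*(-641))) - 3651/697 = 3251/(-641/232) - 3651/697 = 3251*(-232/641) - 3651/697 = -754232/641 - 3651/697 = -528039995/446777 ≈ -1181.9)
f(-1, -5)/I = (9 - 1)/(-528039995/446777) = 8*(-446777/528039995) = -3574216/528039995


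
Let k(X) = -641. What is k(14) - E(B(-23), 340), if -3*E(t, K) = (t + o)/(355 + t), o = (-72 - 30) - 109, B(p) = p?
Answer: -106445/166 ≈ -641.24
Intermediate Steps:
o = -211 (o = -102 - 109 = -211)
E(t, K) = -(-211 + t)/(3*(355 + t)) (E(t, K) = -(t - 211)/(3*(355 + t)) = -(-211 + t)/(3*(355 + t)))
k(14) - E(B(-23), 340) = -641 - (211 - 1*(-23))/(3*(355 - 23)) = -641 - (211 + 23)/(3*332) = -641 - 234/(3*332) = -641 - 1*39/166 = -641 - 39/166 = -106445/166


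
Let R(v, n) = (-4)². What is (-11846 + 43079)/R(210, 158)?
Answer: 31233/16 ≈ 1952.1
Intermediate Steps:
R(v, n) = 16
(-11846 + 43079)/R(210, 158) = (-11846 + 43079)/16 = 31233*(1/16) = 31233/16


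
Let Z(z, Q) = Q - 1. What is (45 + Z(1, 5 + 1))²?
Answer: 2500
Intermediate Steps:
Z(z, Q) = -1 + Q
(45 + Z(1, 5 + 1))² = (45 + (-1 + (5 + 1)))² = (45 + (-1 + 6))² = (45 + 5)² = 50² = 2500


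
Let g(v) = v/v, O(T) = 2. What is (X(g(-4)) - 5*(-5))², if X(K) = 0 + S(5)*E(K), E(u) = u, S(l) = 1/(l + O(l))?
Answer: 30976/49 ≈ 632.16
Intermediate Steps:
S(l) = 1/(2 + l) (S(l) = 1/(l + 2) = 1/(2 + l))
g(v) = 1
X(K) = K/7 (X(K) = 0 + K/(2 + 5) = 0 + K/7 = K/7)
(X(g(-4)) - 5*(-5))² = ((⅐)*1 - 5*(-5))² = (⅐ + 25)² = (176/7)² = 30976/49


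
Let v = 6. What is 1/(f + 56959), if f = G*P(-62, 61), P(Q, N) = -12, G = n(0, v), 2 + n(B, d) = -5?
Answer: 1/57043 ≈ 1.7531e-5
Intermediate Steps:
n(B, d) = -7 (n(B, d) = -2 - 5 = -7)
G = -7
f = 84 (f = -7*(-12) = 84)
1/(f + 56959) = 1/(84 + 56959) = 1/57043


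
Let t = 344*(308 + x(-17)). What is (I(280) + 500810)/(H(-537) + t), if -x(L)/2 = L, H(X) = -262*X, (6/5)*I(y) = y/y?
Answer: 3004865/1550052 ≈ 1.9386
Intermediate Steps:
I(y) = 5/6 (I(y) = 5*(y/y)/6 = (5/6)*1 = 5/6)
x(L) = -2*L
t = 117648 (t = 344*(308 - 2*(-17)) = 344*(308 + 34) = 344*342 = 117648)
(I(280) + 500810)/(H(-537) + t) = (5/6 + 500810)/(-262*(-537) + 117648) = 3004865/(6*(140694 + 117648)) = (3004865/6)/258342 = (3004865/6)*(1/258342) = 3004865/1550052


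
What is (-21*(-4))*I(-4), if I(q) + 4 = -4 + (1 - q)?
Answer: -252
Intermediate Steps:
I(q) = -7 - q (I(q) = -4 + (-4 + (1 - q)) = -4 + (-3 - q) = -7 - q)
(-21*(-4))*I(-4) = (-21*(-4))*(-7 - 1*(-4)) = 84*(-7 + 4) = 84*(-3) = -252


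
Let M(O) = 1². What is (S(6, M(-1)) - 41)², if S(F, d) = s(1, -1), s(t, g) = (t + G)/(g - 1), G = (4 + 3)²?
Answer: 4356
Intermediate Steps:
G = 49 (G = 7² = 49)
M(O) = 1
s(t, g) = (49 + t)/(-1 + g) (s(t, g) = (t + 49)/(g - 1) = (49 + t)/(-1 + g))
S(F, d) = -25 (S(F, d) = (49 + 1)/(-1 - 1) = 50/(-2) = -½*50 = -25)
(S(6, M(-1)) - 41)² = (-25 - 41)² = (-66)² = 4356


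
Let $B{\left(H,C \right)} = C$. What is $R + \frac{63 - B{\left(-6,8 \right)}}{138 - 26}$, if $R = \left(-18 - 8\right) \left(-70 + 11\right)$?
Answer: $\frac{171863}{112} \approx 1534.5$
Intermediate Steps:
$R = 1534$ ($R = \left(-26\right) \left(-59\right) = 1534$)
$R + \frac{63 - B{\left(-6,8 \right)}}{138 - 26} = 1534 + \frac{63 - 8}{138 - 26} = 1534 + \frac{63 - 8}{112} = 1534 + 55 \cdot \frac{1}{112} = 1534 + \frac{55}{112} = \frac{171863}{112}$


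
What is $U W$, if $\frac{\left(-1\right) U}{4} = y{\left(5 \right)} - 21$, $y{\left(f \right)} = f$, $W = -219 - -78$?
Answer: $-9024$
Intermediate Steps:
$W = -141$ ($W = -219 + 78 = -141$)
$U = 64$ ($U = - 4 \left(5 - 21\right) = \left(-4\right) \left(-16\right) = 64$)
$U W = 64 \left(-141\right) = -9024$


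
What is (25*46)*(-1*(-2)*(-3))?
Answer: -6900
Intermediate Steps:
(25*46)*(-1*(-2)*(-3)) = 1150*(2*(-3)) = 1150*(-6) = -6900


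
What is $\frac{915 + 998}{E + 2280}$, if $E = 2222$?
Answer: $\frac{1913}{4502} \approx 0.42492$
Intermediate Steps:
$\frac{915 + 998}{E + 2280} = \frac{915 + 998}{2222 + 2280} = \frac{1913}{4502}$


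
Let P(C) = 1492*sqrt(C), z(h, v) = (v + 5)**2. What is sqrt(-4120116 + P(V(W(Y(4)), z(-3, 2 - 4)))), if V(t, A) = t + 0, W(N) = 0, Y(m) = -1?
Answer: 98*I*sqrt(429) ≈ 2029.8*I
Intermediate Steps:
z(h, v) = (5 + v)**2
V(t, A) = t
sqrt(-4120116 + P(V(W(Y(4)), z(-3, 2 - 4)))) = sqrt(-4120116 + 1492*sqrt(0)) = sqrt(-4120116 + 1492*0) = sqrt(-4120116 + 0) = sqrt(-4120116) = 98*I*sqrt(429)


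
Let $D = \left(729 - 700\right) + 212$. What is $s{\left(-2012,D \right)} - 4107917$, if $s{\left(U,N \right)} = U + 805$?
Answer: $-4109124$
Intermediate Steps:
$D = 241$ ($D = 29 + 212 = 241$)
$s{\left(U,N \right)} = 805 + U$
$s{\left(-2012,D \right)} - 4107917 = \left(805 - 2012\right) - 4107917 = -1207 - 4107917 = -4109124$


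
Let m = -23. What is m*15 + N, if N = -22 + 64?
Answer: -303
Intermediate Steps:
N = 42
m*15 + N = -23*15 + 42 = -345 + 42 = -303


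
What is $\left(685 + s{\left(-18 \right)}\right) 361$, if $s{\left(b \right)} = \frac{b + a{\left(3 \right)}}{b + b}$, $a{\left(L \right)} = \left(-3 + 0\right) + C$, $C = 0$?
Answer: $\frac{2969947}{12} \approx 2.475 \cdot 10^{5}$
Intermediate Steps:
$a{\left(L \right)} = -3$ ($a{\left(L \right)} = \left(-3 + 0\right) + 0 = -3 + 0 = -3$)
$s{\left(b \right)} = \frac{-3 + b}{2 b}$ ($s{\left(b \right)} = \frac{b - 3}{b + b} = \frac{-3 + b}{2 b}$)
$\left(685 + s{\left(-18 \right)}\right) 361 = \left(685 + \frac{-3 - 18}{2 \left(-18\right)}\right) 361 = \left(685 + \frac{1}{2} \left(- \frac{1}{18}\right) \left(-21\right)\right) 361 = \left(685 + \frac{7}{12}\right) 361 = \frac{8227}{12} \cdot 361 = \frac{2969947}{12}$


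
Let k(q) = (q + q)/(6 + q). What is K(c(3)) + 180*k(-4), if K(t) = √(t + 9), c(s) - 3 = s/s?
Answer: -720 + √13 ≈ -716.39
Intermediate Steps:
k(q) = 2*q/(6 + q) (k(q) = (2*q)/(6 + q) = 2*q/(6 + q))
c(s) = 4 (c(s) = 3 + s/s = 3 + 1 = 4)
K(t) = √(9 + t)
K(c(3)) + 180*k(-4) = √(9 + 4) + 180*(2*(-4)/(6 - 4)) = √13 + 180*(2*(-4)/2) = √13 + 180*(2*(-4)*(½)) = √13 + 180*(-4) = √13 - 720 = -720 + √13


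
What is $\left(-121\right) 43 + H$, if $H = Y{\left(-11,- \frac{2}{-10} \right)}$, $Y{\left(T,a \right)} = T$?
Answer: $-5214$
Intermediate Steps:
$H = -11$
$\left(-121\right) 43 + H = \left(-121\right) 43 - 11 = -5203 - 11 = -5214$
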